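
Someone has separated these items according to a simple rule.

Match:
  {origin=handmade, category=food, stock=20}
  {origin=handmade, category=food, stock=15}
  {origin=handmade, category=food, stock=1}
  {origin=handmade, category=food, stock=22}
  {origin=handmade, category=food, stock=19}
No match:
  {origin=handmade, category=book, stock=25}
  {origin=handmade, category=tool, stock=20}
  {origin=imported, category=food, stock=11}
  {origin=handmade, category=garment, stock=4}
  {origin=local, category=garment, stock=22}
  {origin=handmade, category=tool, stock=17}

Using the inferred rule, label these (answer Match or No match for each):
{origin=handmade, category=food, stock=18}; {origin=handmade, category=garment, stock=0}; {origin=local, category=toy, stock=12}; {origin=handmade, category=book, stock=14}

Match, No match, No match, No match

One predicate separates the groups cleanly: origin is handmade AND category is food.
Match: {origin=handmade, category=food, stock=18}, since origin is handmade, category is food. No match: {origin=handmade, category=garment, stock=0}, since origin is handmade, category is garment. No match: {origin=local, category=toy, stock=12}, since origin is local, category is toy. No match: {origin=handmade, category=book, stock=14}, since origin is handmade, category is book.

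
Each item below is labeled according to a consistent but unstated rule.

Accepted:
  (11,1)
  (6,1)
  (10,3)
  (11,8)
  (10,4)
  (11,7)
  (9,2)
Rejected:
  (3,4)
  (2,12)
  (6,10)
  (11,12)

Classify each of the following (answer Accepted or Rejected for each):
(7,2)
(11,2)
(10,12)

The distinguishing property — first > second — holds for all the 'Accepted' cases and none of the 'Rejected' cases.
(7,2) → 7 > 2 → Accepted.
(11,2) → 11 > 2 → Accepted.
(10,12) → 10 < 12 → Rejected.

Accepted, Accepted, Rejected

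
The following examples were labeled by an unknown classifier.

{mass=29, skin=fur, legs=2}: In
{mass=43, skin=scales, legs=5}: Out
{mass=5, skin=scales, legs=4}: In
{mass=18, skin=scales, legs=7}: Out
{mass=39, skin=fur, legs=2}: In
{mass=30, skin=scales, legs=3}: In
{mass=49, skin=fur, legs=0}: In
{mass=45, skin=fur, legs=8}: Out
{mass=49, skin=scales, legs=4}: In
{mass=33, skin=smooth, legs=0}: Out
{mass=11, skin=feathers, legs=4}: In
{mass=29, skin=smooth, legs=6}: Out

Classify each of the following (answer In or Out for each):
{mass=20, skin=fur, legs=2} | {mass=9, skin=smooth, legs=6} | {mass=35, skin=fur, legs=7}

The pattern is that an item is 'In' exactly when: mass ≠ 33 AND legs ≤ 4.
{mass=20, skin=fur, legs=2}: mass = 20, legs = 2 — passes, so In.
{mass=9, skin=smooth, legs=6}: mass = 9, legs = 6 — does not fit, so Out.
{mass=35, skin=fur, legs=7}: mass = 35, legs = 7 — does not fit, so Out.

In, Out, Out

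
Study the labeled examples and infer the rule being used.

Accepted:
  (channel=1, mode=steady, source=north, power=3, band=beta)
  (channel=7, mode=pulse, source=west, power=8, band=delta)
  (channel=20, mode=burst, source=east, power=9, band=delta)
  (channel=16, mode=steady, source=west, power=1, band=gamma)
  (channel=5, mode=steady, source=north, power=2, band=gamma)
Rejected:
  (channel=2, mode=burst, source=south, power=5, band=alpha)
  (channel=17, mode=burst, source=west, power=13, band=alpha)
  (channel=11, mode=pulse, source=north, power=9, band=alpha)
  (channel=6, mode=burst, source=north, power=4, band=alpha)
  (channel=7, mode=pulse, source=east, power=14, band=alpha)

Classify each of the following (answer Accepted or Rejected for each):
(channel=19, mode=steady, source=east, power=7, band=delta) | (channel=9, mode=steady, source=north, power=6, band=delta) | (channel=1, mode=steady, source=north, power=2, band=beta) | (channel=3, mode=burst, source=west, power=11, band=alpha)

The distinguishing property — band is not alpha — holds for all the 'Accepted' cases and none of the 'Rejected' cases.
(channel=19, mode=steady, source=east, power=7, band=delta): band is delta, qualifies → Accepted.
(channel=9, mode=steady, source=north, power=6, band=delta): band is delta, qualifies → Accepted.
(channel=1, mode=steady, source=north, power=2, band=beta): band is beta, qualifies → Accepted.
(channel=3, mode=burst, source=west, power=11, band=alpha): band is alpha, doesn't qualify → Rejected.

Accepted, Accepted, Accepted, Rejected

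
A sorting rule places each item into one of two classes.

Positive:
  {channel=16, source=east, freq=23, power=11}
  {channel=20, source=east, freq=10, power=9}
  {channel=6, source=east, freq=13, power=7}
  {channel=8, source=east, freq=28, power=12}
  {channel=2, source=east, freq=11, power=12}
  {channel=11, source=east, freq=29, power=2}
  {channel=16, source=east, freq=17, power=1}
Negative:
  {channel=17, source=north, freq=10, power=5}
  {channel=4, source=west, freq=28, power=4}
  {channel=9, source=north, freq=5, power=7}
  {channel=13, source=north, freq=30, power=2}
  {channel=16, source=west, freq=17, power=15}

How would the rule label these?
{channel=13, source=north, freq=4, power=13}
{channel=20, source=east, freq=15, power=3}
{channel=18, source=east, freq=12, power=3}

Checking candidate rules against both groups, what survives is: source is east.
{channel=13, source=north, freq=4, power=13}: source is north, doesn't qualify → Negative. {channel=20, source=east, freq=15, power=3}: source is east, has this property → Positive. {channel=18, source=east, freq=12, power=3}: source is east, has this property → Positive.

Negative, Positive, Positive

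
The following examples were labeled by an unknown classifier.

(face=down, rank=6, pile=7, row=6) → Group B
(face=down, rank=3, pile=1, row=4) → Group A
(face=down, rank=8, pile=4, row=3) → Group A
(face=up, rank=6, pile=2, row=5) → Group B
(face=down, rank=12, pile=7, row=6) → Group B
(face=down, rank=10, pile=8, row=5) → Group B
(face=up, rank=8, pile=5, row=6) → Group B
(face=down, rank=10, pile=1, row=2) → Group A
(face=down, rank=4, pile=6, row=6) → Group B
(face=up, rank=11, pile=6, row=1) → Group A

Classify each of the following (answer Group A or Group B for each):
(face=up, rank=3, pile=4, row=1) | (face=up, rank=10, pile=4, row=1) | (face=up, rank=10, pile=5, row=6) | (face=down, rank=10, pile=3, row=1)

Group A, Group A, Group B, Group A

Every 'Group A' example satisfies: row ≤ 4. None of the 'Group B' examples do.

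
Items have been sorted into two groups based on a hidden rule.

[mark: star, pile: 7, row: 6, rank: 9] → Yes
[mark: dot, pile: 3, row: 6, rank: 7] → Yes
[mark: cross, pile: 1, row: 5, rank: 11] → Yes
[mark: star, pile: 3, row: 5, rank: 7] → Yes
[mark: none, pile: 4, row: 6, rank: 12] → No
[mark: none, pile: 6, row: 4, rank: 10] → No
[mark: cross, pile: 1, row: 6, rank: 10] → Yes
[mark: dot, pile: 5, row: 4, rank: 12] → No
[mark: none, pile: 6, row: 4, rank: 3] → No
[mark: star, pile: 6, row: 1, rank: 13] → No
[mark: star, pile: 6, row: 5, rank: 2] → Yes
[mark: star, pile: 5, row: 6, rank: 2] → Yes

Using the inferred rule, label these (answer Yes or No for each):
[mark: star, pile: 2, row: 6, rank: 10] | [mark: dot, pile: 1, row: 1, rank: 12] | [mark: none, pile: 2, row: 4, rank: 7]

Yes, No, No

Every 'Yes' example satisfies: rank ≤ 11 AND row ≥ 5. None of the 'No' examples do.
[mark: star, pile: 2, row: 6, rank: 10]: rank = 10, row = 6, has this property → Yes. [mark: dot, pile: 1, row: 1, rank: 12]: rank = 12, row = 1, doesn't qualify → No. [mark: none, pile: 2, row: 4, rank: 7]: rank = 7, row = 4, doesn't qualify → No.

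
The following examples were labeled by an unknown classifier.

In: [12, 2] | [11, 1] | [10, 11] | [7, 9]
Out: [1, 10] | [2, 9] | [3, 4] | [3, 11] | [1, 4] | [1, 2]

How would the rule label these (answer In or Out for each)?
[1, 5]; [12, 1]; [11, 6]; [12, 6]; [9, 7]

Out, In, In, In, In

The common property of the 'In' items is: first ≥ 4. No 'Out' item has it.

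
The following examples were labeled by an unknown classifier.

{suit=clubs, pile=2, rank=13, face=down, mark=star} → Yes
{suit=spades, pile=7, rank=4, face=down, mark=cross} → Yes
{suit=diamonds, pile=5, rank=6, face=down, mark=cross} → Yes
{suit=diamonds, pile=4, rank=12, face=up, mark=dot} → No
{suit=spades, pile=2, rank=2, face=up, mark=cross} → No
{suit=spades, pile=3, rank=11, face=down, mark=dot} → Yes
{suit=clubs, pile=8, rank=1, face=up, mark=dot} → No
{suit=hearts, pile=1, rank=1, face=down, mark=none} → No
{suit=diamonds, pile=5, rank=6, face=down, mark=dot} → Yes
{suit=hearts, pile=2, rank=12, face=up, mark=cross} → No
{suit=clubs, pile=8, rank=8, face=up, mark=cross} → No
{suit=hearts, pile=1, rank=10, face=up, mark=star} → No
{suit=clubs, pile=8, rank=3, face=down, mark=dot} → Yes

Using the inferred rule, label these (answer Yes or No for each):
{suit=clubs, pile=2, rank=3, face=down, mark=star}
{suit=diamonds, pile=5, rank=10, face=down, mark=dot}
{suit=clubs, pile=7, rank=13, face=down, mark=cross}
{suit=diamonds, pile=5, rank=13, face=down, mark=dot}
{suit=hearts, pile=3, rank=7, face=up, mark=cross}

Rule: face is down AND pile ≥ 2. This holds for each 'Yes' example and fails for each 'No' one.
Yes: {suit=clubs, pile=2, rank=3, face=down, mark=star}, since face is down, pile = 2. Yes: {suit=diamonds, pile=5, rank=10, face=down, mark=dot}, since face is down, pile = 5. Yes: {suit=clubs, pile=7, rank=13, face=down, mark=cross}, since face is down, pile = 7. Yes: {suit=diamonds, pile=5, rank=13, face=down, mark=dot}, since face is down, pile = 5. No: {suit=hearts, pile=3, rank=7, face=up, mark=cross}, since face is up, pile = 3.

Yes, Yes, Yes, Yes, No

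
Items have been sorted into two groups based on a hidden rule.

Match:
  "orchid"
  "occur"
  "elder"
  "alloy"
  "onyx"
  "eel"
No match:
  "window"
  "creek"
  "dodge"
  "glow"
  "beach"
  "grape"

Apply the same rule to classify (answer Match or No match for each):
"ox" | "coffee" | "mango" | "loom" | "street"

Match, No match, No match, No match, No match

The rule appears to be: starts with a vowel.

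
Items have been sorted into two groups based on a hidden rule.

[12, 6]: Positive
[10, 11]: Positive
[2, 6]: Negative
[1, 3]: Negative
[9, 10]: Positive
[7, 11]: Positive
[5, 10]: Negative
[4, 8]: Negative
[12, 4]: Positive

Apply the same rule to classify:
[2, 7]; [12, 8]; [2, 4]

Negative, Positive, Negative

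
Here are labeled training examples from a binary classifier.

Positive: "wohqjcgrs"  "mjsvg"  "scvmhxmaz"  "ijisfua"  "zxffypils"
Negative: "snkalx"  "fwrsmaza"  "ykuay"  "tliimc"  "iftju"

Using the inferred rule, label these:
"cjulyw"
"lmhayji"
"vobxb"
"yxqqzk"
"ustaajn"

Negative, Negative, Negative, Negative, Positive

The classifier is using: odd length AND contains 's'.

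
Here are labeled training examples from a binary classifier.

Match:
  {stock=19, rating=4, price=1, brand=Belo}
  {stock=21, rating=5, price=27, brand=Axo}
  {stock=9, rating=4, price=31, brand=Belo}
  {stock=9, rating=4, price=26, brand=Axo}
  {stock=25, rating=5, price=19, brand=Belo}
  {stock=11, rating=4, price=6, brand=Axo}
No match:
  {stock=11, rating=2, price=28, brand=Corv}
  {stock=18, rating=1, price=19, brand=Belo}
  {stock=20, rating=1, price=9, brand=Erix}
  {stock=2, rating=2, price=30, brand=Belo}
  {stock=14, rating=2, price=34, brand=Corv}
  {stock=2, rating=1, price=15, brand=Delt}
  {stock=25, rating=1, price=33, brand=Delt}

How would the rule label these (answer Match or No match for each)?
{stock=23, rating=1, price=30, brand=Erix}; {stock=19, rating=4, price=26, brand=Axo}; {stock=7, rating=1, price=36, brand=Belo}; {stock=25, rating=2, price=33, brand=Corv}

No match, Match, No match, No match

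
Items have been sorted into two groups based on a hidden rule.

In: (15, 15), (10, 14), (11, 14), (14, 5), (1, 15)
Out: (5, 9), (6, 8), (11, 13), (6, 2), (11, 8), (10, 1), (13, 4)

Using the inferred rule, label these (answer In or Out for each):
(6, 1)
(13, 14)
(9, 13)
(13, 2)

The rule appears to be: max ≥ 14.
(6, 1) → max 6 → Out. (13, 14) → max 14 → In. (9, 13) → max 13 → Out. (13, 2) → max 13 → Out.

Out, In, Out, Out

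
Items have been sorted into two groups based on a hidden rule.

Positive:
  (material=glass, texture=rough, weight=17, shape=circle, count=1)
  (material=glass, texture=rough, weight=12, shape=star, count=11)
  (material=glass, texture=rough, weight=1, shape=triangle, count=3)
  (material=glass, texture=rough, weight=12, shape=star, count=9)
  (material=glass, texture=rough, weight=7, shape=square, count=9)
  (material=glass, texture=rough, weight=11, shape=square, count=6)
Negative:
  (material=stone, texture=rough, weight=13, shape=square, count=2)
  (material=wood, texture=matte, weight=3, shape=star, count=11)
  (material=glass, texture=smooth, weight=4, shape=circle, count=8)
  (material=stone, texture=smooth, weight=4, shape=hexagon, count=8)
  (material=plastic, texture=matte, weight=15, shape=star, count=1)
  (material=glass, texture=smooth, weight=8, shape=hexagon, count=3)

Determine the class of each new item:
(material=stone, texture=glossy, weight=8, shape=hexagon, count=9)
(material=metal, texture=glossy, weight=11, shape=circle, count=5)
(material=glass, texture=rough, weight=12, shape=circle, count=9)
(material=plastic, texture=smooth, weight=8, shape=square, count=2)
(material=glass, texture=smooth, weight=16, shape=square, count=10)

Negative, Negative, Positive, Negative, Negative

Every 'Positive' example satisfies: texture is rough AND material is glass. None of the 'Negative' examples do.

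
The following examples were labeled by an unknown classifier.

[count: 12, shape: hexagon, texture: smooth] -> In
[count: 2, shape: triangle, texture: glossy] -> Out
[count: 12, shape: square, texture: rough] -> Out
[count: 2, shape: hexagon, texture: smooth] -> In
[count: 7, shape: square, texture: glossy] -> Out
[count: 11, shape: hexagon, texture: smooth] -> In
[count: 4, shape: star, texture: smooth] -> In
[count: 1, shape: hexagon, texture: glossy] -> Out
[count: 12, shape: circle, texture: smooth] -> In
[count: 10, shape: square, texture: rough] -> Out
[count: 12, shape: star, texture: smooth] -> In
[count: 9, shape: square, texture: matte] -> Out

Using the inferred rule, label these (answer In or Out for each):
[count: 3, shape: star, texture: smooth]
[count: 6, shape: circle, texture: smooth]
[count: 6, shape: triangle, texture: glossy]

In, In, Out

'In' ⟺ texture is smooth.
[count: 3, shape: star, texture: smooth] → texture is smooth → In. [count: 6, shape: circle, texture: smooth] → texture is smooth → In. [count: 6, shape: triangle, texture: glossy] → texture is glossy → Out.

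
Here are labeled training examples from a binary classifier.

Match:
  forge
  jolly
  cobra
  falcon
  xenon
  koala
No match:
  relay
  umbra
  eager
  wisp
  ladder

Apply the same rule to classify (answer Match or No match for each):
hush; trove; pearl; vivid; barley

Rule: contains 'o'. This holds for each 'Match' example and fails for each 'No match' one.
No match: hush, since no 'o'. Match: trove, since has 'o'. No match: pearl, since no 'o'. No match: vivid, since no 'o'. No match: barley, since no 'o'.

No match, Match, No match, No match, No match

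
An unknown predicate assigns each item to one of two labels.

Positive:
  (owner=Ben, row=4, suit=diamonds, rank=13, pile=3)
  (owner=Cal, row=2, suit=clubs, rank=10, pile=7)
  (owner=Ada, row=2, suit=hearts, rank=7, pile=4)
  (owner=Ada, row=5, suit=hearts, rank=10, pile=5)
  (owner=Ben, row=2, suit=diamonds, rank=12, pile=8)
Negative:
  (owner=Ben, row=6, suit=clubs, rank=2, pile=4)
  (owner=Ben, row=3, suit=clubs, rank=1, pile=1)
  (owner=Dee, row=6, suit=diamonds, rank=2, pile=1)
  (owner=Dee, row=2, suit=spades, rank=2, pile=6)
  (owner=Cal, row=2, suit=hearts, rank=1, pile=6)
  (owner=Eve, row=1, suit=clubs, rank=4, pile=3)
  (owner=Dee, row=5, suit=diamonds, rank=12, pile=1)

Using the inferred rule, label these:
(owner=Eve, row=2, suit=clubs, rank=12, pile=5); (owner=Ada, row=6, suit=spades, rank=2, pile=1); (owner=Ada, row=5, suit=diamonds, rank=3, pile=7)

Positive, Negative, Negative

All 'Positive' examples share one property — pile ≥ 3 AND rank ≥ 7 — and every 'Negative' example lacks it.
(owner=Eve, row=2, suit=clubs, rank=12, pile=5): Positive (pile = 5, rank = 12).
(owner=Ada, row=6, suit=spades, rank=2, pile=1): Negative (pile = 1, rank = 2).
(owner=Ada, row=5, suit=diamonds, rank=3, pile=7): Negative (pile = 7, rank = 3).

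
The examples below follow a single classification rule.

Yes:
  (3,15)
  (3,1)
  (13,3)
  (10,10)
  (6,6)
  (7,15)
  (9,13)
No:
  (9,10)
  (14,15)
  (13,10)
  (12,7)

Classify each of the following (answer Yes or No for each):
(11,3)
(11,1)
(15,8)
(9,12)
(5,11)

Yes, Yes, No, No, Yes

One predicate separates the groups cleanly: sum is even.
(11,3): 11+3 = 14 — meets the rule, so Yes.
(11,1): 11+1 = 12 — meets the rule, so Yes.
(15,8): 15+8 = 23 — fails the rule, so No.
(9,12): 9+12 = 21 — fails the rule, so No.
(5,11): 5+11 = 16 — meets the rule, so Yes.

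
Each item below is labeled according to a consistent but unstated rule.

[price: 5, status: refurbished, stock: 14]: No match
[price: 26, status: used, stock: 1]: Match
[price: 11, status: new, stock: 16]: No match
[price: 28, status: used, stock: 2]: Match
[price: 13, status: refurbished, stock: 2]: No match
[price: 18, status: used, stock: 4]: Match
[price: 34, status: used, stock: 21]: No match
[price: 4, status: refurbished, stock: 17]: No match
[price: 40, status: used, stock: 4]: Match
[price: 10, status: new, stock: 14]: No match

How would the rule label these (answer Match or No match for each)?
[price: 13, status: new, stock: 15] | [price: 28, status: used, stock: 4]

No match, Match

The classifier is using: status is used AND stock ≤ 4.
No match: [price: 13, status: new, stock: 15], since status is new, stock = 15.
Match: [price: 28, status: used, stock: 4], since status is used, stock = 4.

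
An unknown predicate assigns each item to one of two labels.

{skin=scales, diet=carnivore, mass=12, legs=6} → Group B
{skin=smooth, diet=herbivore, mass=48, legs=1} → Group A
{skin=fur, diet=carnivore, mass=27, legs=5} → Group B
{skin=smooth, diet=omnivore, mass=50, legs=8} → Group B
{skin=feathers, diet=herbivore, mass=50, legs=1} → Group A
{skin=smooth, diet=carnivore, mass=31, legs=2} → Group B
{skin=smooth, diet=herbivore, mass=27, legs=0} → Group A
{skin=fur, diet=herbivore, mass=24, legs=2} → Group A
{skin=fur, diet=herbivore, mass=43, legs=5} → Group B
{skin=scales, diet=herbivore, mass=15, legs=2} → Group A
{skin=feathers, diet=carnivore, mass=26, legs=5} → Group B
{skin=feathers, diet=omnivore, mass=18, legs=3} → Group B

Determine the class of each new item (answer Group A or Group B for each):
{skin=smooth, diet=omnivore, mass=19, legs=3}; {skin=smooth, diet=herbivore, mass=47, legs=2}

All 'Group A' examples share one property — diet is herbivore AND legs ≤ 2 — and every 'Group B' example lacks it.
{skin=smooth, diet=omnivore, mass=19, legs=3}: diet is omnivore, legs = 3 — does not satisfy this, so Group B.
{skin=smooth, diet=herbivore, mass=47, legs=2}: diet is herbivore, legs = 2 — satisfies this, so Group A.

Group B, Group A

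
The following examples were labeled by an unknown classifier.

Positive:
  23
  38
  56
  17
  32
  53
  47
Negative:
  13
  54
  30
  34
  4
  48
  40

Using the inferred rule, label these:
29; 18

The pattern is that an item is 'Positive' exactly when: ≡ 2 (mod 3).
29: 29 mod 3 = 2, checks out → Positive.
18: 18 mod 3 = 0, does not pass → Negative.

Positive, Negative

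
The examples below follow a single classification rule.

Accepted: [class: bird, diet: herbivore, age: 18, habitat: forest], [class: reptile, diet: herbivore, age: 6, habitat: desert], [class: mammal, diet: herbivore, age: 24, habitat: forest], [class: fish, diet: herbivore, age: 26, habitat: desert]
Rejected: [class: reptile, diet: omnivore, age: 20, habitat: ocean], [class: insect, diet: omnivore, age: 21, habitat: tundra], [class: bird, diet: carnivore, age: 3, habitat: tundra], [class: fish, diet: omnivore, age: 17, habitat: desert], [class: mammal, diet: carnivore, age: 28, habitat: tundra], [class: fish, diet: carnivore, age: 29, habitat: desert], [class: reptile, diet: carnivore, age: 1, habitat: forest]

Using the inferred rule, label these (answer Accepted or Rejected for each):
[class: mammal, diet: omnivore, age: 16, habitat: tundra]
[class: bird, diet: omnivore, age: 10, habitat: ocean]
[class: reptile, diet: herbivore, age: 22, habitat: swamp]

Rejected, Rejected, Accepted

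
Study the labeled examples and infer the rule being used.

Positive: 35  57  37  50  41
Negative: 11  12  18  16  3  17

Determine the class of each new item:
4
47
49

The distinguishing property — at least 35 — holds for all the 'Positive' cases and none of the 'Negative' cases.
4 — 4 < 35, hence Negative.
47 — 47 ≥ 35, hence Positive.
49 — 49 ≥ 35, hence Positive.

Negative, Positive, Positive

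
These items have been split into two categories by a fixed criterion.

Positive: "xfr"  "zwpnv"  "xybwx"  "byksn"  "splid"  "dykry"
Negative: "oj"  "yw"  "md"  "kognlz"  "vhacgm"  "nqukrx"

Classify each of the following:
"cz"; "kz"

Every 'Positive' example satisfies: odd length. None of the 'Negative' examples do.
"cz": length 2, does not satisfy this → Negative. "kz": length 2, does not satisfy this → Negative.

Negative, Negative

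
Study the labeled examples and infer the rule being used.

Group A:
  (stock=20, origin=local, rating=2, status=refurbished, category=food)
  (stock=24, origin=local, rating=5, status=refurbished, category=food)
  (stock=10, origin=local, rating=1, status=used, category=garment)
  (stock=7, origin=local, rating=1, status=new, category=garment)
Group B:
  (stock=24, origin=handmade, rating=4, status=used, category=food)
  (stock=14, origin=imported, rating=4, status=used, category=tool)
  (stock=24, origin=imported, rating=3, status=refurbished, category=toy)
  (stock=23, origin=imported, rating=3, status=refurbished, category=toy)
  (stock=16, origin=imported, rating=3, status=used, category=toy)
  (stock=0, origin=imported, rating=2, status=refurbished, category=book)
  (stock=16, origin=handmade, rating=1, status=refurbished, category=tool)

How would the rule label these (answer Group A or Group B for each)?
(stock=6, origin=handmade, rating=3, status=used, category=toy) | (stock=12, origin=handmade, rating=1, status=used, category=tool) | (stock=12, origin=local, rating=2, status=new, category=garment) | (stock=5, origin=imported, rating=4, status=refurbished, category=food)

Group B, Group B, Group A, Group B

The distinguishing property — origin is local — holds for all the 'Group A' cases and none of the 'Group B' cases.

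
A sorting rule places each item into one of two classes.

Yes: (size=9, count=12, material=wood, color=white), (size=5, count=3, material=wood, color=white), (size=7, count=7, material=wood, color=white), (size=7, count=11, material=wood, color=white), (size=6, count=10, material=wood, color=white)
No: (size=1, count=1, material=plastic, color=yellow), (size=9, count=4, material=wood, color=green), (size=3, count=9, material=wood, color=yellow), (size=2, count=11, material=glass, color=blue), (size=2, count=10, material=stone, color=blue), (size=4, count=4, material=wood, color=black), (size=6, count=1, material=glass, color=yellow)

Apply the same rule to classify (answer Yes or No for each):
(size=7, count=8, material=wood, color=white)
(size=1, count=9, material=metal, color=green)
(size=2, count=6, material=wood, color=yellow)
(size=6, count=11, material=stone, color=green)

Checking candidate rules against both groups, what survives is: color is white.
(size=7, count=8, material=wood, color=white): Yes (color is white). (size=1, count=9, material=metal, color=green): No (color is green). (size=2, count=6, material=wood, color=yellow): No (color is yellow). (size=6, count=11, material=stone, color=green): No (color is green).

Yes, No, No, No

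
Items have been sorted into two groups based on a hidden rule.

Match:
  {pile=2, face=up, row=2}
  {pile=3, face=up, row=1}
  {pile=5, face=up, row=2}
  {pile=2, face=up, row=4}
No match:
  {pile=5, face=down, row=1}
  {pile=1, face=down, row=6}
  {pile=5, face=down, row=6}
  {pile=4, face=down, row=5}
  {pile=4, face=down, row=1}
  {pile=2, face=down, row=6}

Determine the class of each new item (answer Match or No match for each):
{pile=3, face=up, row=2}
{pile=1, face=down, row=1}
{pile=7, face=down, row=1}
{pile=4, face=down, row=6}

Match, No match, No match, No match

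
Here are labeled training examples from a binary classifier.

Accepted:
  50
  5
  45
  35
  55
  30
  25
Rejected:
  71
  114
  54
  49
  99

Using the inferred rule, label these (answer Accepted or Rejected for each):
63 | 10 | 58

Rejected, Accepted, Rejected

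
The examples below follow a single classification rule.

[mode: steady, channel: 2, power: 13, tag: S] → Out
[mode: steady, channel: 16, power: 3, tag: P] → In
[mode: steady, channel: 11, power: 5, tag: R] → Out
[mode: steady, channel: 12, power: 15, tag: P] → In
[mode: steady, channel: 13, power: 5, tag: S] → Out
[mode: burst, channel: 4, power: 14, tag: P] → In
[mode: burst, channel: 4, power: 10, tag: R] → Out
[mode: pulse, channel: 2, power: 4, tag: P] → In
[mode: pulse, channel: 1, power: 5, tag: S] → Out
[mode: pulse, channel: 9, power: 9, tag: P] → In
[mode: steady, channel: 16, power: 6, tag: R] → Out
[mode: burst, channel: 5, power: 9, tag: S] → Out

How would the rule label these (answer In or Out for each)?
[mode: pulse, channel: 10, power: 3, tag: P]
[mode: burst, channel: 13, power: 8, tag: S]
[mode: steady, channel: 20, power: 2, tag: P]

Looking at the examples, the only property every 'In' case has and every 'Out' case lacks is: tag is P.
[mode: pulse, channel: 10, power: 3, tag: P] — tag is P, hence In.
[mode: burst, channel: 13, power: 8, tag: S] — tag is S, hence Out.
[mode: steady, channel: 20, power: 2, tag: P] — tag is P, hence In.

In, Out, In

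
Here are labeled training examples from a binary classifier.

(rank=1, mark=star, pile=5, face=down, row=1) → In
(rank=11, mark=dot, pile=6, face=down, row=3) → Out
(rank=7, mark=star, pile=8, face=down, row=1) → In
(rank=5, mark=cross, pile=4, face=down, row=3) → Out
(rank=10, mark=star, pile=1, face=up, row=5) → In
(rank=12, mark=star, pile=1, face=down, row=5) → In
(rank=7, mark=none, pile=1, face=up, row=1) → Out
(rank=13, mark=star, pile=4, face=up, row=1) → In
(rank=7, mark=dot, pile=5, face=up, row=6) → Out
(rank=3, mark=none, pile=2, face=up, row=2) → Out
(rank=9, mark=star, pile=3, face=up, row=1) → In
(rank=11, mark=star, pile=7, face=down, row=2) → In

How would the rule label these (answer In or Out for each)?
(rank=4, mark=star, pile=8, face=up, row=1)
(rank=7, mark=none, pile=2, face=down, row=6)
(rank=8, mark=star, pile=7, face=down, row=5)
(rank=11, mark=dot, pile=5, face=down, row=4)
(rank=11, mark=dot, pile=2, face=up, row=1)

Checking candidate rules against both groups, what survives is: mark is star.
(rank=4, mark=star, pile=8, face=up, row=1): mark is star — satisfies this, so In.
(rank=7, mark=none, pile=2, face=down, row=6): mark is none — does not satisfy this, so Out.
(rank=8, mark=star, pile=7, face=down, row=5): mark is star — satisfies this, so In.
(rank=11, mark=dot, pile=5, face=down, row=4): mark is dot — does not satisfy this, so Out.
(rank=11, mark=dot, pile=2, face=up, row=1): mark is dot — does not satisfy this, so Out.

In, Out, In, Out, Out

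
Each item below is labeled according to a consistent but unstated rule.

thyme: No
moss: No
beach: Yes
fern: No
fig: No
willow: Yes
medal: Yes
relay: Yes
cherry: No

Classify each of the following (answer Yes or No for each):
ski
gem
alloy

The common property of the 'Yes' items is: has ≥ 2 vowels. No 'No' item has it.
ski: 1 vowel — doesn't match, so No.
gem: 1 vowel — doesn't match, so No.
alloy: 2 vowels — meets the rule, so Yes.

No, No, Yes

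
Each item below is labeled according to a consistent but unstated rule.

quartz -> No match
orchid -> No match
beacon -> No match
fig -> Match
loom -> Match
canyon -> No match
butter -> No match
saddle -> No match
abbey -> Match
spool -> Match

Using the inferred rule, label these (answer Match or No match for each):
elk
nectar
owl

'Match' ⟺ length ≤ 5.
elk: length 3 — passes, so Match.
nectar: length 6 — fails the rule, so No match.
owl: length 3 — passes, so Match.

Match, No match, Match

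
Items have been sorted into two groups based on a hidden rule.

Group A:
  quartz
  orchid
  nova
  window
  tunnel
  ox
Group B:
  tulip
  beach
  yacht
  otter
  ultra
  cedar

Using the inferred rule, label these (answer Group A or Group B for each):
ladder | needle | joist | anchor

Group A, Group A, Group B, Group A

The classifier is using: even length.
ladder: length 6 — qualifies, so Group A.
needle: length 6 — qualifies, so Group A.
joist: length 5 — does not satisfy this, so Group B.
anchor: length 6 — qualifies, so Group A.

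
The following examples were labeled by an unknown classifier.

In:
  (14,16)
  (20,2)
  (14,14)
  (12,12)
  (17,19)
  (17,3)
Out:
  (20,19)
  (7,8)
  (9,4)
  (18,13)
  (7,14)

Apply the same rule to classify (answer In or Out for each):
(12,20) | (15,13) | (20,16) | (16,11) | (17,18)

In, In, In, Out, Out

Comparing the two groups points to one rule — sum is even.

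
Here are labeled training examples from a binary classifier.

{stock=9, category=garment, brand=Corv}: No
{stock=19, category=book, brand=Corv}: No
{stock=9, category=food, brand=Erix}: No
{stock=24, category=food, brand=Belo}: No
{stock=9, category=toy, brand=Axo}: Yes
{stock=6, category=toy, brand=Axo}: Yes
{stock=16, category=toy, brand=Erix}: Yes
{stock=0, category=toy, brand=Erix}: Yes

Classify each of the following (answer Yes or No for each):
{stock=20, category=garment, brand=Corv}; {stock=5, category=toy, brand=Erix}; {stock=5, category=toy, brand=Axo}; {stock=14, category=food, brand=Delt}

No, Yes, Yes, No

The common property of the 'Yes' items is: category is toy. No 'No' item has it.
No: {stock=20, category=garment, brand=Corv}, since category is garment.
Yes: {stock=5, category=toy, brand=Erix}, since category is toy.
Yes: {stock=5, category=toy, brand=Axo}, since category is toy.
No: {stock=14, category=food, brand=Delt}, since category is food.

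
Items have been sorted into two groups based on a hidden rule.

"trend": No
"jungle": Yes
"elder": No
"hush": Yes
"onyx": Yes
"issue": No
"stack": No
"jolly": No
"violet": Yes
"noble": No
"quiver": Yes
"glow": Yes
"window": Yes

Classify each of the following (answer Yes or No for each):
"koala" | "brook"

The pattern is that an item is 'Yes' exactly when: even length.

No, No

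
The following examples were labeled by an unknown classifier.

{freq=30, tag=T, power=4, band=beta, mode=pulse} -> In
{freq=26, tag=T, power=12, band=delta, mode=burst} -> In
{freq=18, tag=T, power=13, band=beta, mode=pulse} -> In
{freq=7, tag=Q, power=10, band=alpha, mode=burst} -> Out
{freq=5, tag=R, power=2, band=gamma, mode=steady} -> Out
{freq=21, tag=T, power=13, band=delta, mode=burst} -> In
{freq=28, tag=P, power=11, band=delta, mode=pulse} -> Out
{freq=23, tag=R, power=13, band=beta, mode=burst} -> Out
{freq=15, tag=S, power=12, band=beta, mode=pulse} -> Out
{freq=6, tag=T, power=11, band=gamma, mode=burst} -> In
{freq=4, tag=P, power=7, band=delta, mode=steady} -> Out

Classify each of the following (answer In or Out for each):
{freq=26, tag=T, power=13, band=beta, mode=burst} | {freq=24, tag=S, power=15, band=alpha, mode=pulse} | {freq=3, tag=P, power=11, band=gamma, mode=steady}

In, Out, Out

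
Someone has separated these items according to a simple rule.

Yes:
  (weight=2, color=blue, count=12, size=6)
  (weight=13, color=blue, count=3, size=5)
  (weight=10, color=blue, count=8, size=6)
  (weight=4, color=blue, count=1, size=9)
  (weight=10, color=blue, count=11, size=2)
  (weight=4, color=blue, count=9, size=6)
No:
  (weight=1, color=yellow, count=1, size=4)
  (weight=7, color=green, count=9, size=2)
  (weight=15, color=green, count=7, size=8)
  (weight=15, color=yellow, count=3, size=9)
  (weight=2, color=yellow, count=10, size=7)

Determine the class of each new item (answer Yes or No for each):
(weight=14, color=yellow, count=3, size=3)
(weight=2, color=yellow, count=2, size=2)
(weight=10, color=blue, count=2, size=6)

One predicate separates the groups cleanly: color is blue.
(weight=14, color=yellow, count=3, size=3) → color is yellow → No. (weight=2, color=yellow, count=2, size=2) → color is yellow → No. (weight=10, color=blue, count=2, size=6) → color is blue → Yes.

No, No, Yes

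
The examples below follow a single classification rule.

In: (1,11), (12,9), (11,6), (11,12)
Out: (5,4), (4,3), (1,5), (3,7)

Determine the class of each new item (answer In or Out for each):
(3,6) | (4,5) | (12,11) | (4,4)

The pattern is that an item is 'In' exactly when: sum ≥ 12.
(3,6) → 3+6 = 9 → Out. (4,5) → 4+5 = 9 → Out. (12,11) → 12+11 = 23 → In. (4,4) → 4+4 = 8 → Out.

Out, Out, In, Out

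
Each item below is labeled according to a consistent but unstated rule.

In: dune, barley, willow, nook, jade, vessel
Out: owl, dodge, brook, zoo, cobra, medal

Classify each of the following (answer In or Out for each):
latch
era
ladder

Comparing the two groups points to one rule — even length.
latch: length 5 — doesn't qualify, so Out.
era: length 3 — doesn't qualify, so Out.
ladder: length 6 — passes, so In.

Out, Out, In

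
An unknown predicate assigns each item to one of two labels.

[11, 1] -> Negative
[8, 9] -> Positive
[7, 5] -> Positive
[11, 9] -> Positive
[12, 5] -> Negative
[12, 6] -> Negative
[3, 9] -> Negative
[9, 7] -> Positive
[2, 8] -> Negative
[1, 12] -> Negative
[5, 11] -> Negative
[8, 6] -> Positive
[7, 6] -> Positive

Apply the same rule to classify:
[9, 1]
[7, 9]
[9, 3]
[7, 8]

The rule appears to be: |first − second| ≤ 2.
[9, 1] — |9−1| = 8, hence Negative.
[7, 9] — |7−9| = 2, hence Positive.
[9, 3] — |9−3| = 6, hence Negative.
[7, 8] — |7−8| = 1, hence Positive.

Negative, Positive, Negative, Positive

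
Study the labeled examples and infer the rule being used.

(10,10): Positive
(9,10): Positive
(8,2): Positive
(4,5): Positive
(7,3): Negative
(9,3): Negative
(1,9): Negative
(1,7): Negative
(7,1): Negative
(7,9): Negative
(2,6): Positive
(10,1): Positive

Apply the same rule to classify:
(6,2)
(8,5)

All 'Positive' examples share one property — product is even — and every 'Negative' example lacks it.

Positive, Positive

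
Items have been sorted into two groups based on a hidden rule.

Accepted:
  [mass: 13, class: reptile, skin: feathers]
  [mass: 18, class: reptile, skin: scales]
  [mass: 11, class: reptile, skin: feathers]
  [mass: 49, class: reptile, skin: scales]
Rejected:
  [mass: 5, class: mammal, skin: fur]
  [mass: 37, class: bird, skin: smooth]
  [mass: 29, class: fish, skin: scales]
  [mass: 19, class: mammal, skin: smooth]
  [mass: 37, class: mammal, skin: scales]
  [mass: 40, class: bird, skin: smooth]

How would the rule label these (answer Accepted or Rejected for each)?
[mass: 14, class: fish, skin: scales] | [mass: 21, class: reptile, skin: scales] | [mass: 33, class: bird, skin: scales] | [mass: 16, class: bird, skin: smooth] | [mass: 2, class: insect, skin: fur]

Rejected, Accepted, Rejected, Rejected, Rejected

The pattern is that an item is 'Accepted' exactly when: class is reptile.
Rejected: [mass: 14, class: fish, skin: scales], since class is fish. Accepted: [mass: 21, class: reptile, skin: scales], since class is reptile. Rejected: [mass: 33, class: bird, skin: scales], since class is bird. Rejected: [mass: 16, class: bird, skin: smooth], since class is bird. Rejected: [mass: 2, class: insect, skin: fur], since class is insect.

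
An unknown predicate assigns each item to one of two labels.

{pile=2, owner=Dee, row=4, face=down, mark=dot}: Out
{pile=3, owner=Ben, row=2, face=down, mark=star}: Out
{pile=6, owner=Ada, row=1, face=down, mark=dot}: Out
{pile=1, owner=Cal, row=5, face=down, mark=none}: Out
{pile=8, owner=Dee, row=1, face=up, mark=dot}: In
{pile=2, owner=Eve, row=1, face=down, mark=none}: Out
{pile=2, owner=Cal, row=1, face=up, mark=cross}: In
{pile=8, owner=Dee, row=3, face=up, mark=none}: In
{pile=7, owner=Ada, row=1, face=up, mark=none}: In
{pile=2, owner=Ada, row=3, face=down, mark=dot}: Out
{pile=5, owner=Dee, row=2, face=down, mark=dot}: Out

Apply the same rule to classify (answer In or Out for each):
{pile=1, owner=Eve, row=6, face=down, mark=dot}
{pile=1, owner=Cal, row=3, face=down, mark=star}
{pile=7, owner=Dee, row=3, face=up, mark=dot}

Out, Out, In

All 'In' examples share one property — face is up — and every 'Out' example lacks it.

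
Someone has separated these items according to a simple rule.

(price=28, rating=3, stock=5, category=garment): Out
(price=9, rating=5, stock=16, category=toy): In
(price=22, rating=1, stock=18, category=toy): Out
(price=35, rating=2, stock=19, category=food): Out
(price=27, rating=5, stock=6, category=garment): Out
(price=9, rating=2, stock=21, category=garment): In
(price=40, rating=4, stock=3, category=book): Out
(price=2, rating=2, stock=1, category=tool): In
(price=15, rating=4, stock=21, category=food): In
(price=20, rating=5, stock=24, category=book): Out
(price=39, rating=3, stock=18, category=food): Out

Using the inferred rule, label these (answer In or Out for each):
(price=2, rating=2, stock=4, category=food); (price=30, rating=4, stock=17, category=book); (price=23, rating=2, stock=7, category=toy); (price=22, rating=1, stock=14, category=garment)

All 'In' examples share one property — price ≤ 15 — and every 'Out' example lacks it.
(price=2, rating=2, stock=4, category=food): price = 2, passes → In. (price=30, rating=4, stock=17, category=book): price = 30, lacks this property → Out. (price=23, rating=2, stock=7, category=toy): price = 23, lacks this property → Out. (price=22, rating=1, stock=14, category=garment): price = 22, lacks this property → Out.

In, Out, Out, Out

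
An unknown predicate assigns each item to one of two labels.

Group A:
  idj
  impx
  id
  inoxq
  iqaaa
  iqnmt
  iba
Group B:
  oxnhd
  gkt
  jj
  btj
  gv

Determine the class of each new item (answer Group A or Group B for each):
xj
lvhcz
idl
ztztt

Group B, Group B, Group A, Group B

The rule appears to be: contains 'i'.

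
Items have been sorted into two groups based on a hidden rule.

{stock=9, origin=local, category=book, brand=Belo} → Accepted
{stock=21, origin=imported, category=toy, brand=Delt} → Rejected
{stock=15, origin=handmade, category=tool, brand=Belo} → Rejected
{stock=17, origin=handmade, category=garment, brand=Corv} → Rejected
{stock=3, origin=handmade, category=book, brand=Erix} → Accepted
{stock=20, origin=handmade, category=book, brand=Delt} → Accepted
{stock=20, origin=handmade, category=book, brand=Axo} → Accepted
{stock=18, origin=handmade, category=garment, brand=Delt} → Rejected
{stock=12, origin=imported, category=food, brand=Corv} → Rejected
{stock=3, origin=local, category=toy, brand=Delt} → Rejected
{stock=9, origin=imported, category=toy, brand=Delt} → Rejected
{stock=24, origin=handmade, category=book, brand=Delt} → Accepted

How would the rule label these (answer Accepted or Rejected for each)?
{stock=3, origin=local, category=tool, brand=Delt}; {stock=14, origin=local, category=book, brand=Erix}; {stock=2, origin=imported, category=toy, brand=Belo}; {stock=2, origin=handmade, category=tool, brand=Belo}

Looking at the examples, the only property every 'Accepted' case has and every 'Rejected' case lacks is: category is book.

Rejected, Accepted, Rejected, Rejected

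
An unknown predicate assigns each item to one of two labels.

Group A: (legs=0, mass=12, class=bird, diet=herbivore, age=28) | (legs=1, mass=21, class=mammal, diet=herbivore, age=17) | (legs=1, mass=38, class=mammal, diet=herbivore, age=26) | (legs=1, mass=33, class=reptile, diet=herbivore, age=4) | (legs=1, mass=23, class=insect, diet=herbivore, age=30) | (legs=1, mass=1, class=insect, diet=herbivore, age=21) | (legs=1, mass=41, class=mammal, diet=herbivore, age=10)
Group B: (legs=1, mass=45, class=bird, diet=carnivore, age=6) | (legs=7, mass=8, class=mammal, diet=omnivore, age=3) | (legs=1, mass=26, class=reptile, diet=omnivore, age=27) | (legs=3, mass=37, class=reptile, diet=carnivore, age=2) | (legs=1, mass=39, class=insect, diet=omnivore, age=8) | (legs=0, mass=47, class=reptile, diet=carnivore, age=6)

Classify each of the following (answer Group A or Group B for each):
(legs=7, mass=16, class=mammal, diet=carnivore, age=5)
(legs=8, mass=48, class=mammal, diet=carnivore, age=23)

Group B, Group B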